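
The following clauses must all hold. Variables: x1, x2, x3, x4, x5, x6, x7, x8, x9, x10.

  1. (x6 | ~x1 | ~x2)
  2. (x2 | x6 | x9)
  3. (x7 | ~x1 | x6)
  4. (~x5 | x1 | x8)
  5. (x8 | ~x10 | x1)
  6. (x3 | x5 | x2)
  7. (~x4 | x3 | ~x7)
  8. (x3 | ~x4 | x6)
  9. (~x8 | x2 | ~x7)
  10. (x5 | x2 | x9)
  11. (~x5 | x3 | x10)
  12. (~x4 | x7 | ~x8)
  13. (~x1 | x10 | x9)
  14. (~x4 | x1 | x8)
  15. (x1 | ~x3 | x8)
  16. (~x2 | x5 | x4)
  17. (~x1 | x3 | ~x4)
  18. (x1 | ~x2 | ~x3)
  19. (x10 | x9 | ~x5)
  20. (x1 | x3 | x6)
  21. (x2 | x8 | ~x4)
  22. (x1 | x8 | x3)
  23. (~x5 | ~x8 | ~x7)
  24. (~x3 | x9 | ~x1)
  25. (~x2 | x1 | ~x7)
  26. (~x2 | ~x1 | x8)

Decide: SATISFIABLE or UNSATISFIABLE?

x9 occurs only positively in the remaining clauses — set x9 = True.
Set x1 = False and propagate.
The remaining clauses are satisfied by x2 = False, x3 = True, x4 = False, x5 = True, x6 = False, x7 = False, x8 = True, x10 = False.
So x1=False, x2=False, x3=True, x4=False, x5=True, x6=False, x7=False, x8=True, x9=True, x10=False is a satisfying assignment.

SATISFIABLE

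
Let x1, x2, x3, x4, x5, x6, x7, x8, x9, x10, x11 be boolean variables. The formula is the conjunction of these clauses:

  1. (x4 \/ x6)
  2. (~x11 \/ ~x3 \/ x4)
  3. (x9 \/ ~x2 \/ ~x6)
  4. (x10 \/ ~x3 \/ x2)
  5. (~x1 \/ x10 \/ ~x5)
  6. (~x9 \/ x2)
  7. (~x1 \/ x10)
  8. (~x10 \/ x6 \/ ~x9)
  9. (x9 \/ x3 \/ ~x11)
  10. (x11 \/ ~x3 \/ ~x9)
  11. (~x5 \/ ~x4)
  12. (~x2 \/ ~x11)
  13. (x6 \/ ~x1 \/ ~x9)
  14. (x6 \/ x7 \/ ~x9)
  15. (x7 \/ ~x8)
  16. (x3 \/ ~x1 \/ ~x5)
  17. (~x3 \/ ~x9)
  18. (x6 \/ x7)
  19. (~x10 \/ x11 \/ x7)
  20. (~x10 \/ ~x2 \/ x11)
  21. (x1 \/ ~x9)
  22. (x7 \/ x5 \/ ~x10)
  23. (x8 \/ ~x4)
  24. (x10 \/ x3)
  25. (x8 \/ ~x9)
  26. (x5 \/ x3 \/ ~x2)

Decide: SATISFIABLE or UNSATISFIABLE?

SATISFIABLE

x7 occurs only positively in the remaining clauses — set x7 = True.
Branch on x1: take x1 = True.
  then x10 is forced to True.
For the remaining variables, x2 = False, x3 = True, x4 = False, x5 = True, x6 = True, x8 = True, x9 = False, x11 = False works.
So x1 = True, x2 = False, x3 = True, x4 = False, x5 = True, x6 = True, x7 = True, x8 = True, x9 = False, x10 = True, x11 = False is a satisfying assignment.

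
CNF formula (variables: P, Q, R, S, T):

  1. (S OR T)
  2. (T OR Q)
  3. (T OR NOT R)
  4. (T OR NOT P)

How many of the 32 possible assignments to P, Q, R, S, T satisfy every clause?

17

Case analysis on T and P:
  T=1, P=1: Q, R, S free → 2^3 = 8.
  T=1, P=0: Q, R, S free → 2^3 = 8.
  T=0, P=1: a clause becomes empty — 0.
  T=0, P=0: remaining (Q,R,S) ∈ {(1,0,1)} — 1.
Total: 8 + 8 + 0 + 1 = 17.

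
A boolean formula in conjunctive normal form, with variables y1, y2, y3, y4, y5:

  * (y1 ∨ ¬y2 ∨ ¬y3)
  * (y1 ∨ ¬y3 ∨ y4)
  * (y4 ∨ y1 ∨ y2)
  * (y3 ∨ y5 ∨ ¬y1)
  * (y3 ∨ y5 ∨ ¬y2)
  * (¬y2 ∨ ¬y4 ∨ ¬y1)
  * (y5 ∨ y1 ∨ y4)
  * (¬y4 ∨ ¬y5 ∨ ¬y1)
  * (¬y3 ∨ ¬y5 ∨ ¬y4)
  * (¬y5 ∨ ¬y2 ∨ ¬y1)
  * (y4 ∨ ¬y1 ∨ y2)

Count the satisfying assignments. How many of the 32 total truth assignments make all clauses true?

Case analysis on y1 and y4:
  y1=1, y4=1: remaining (y2,y3,y5) ∈ {(0,1,0)} — 1.
  y1=1, y4=0: remaining (y2,y3,y5) ∈ {(1,1,0)} — 1.
  y1=0, y4=1: remaining (y2,y3,y5) ∈ {(0,0,0); (0,0,1); (0,1,0); (1,0,1)} — 4.
  y1=0, y4=0: remaining (y2,y3,y5) ∈ {(1,0,1)} — 1.
Total: 1 + 1 + 4 + 1 = 7.

7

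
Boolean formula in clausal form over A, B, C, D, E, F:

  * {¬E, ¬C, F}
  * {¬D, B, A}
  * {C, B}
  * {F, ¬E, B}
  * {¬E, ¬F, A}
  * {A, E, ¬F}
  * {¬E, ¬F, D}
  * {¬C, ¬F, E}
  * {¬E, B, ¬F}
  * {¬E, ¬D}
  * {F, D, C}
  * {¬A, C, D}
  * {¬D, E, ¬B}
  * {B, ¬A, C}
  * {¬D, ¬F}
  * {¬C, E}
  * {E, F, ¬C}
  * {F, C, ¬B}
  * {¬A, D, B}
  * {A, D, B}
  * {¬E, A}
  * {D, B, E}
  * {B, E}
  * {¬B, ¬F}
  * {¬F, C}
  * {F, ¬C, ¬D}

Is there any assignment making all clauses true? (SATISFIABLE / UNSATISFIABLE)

UNSATISFIABLE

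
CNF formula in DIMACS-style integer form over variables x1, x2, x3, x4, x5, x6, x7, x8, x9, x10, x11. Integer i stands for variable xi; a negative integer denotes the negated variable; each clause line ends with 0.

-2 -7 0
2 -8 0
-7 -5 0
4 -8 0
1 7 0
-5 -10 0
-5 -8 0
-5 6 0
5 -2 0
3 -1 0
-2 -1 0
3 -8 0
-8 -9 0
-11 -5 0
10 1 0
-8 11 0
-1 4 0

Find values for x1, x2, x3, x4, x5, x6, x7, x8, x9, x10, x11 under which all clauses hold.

x3 occurs only positively in the remaining clauses — set x3 = True.
x4 occurs only positively in the remaining clauses — set x4 = True.
Try x1 = True.
  then x2 is forced to False.
  then x8 is forced to False.
For the remaining variables, x5 = False, x6 = False, x7 = True, x9 = False, x10 = False, x11 = False works.
Every clause has at least one true literal under this assignment.

x1=True  x2=False  x3=True  x4=True  x5=False  x6=False  x7=True  x8=False  x9=False  x10=False  x11=False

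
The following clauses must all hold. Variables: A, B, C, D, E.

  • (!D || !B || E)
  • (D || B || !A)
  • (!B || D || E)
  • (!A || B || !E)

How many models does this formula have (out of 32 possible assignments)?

18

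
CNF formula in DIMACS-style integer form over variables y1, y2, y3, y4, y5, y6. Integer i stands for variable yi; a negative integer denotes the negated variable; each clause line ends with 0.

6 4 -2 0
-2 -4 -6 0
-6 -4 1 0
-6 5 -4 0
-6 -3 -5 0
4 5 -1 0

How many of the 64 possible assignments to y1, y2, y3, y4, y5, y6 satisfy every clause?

31

Case analysis on y4 and y6:
  y4=1, y6=1: remaining (y1,y2,y3,y5) ∈ {(1,0,0,1)} — 1.
  y4=1, y6=0: y1, y2, y3, y5 free → 2^4 = 16.
  y4=0, y6=1: y2 free; 4 ways for (y1,y3,y5) × 2^1 = 8.
  y4=0, y6=0: y3 free; 3 ways for (y1,y2,y5) × 2^1 = 6.
Total: 1 + 16 + 8 + 6 = 31.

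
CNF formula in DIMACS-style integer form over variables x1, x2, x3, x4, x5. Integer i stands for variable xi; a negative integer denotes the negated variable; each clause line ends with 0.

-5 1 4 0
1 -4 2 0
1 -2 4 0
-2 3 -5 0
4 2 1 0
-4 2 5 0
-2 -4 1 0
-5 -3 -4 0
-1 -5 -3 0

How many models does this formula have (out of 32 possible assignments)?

Case analysis on x4 and x1:
  x4=T, x1=T: remaining (x2,x3,x5) ∈ {(F,F,T); (T,F,F); (T,T,F)} — 3.
  x4=T, x1=F: a clause becomes empty — 0.
  x4=F, x1=T: 5 of the 8 assignments to (x2,x3,x5) work.
  x4=F, x1=F: a clause becomes empty — 0.
Total: 3 + 0 + 5 + 0 = 8.

8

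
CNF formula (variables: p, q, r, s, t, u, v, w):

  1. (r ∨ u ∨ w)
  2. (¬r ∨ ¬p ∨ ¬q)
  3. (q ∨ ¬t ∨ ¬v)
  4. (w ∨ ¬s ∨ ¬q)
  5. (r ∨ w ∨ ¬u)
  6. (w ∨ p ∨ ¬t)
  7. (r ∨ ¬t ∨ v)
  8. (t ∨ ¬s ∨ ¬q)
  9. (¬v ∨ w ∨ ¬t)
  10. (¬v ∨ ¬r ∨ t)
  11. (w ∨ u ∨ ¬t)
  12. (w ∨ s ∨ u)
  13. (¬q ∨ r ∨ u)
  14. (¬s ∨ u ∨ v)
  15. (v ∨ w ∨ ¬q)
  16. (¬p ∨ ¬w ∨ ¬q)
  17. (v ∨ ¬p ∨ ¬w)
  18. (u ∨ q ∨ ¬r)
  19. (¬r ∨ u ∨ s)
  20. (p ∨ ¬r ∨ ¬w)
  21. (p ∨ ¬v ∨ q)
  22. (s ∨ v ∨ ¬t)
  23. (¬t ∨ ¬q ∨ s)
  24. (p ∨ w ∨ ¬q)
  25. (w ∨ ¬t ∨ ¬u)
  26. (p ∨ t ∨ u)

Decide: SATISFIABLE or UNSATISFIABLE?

SATISFIABLE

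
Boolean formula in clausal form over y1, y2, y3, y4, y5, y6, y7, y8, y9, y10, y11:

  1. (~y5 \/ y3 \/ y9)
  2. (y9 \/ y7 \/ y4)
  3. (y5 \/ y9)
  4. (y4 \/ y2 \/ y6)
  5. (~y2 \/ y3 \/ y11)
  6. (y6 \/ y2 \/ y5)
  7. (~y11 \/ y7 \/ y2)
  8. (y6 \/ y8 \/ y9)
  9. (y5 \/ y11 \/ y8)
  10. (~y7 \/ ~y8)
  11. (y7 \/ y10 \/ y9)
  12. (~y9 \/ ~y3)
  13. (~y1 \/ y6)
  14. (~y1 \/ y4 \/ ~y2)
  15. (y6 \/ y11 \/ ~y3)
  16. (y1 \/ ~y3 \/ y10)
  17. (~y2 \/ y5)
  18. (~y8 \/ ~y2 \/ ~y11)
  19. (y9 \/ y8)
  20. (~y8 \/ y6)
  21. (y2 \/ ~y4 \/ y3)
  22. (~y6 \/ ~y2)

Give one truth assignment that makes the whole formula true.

y1=1, y2=0, y3=0, y4=0, y5=1, y6=1, y7=1, y8=0, y9=1, y10=0, y11=0

Check each clause:
  1. (~y5 \/ y3 \/ y9) — y9 is true.
  2. (y7 \/ y9 \/ y4) — y9 is true.
  3. (y9 \/ y5) — y9 is true.
  4. (y4 \/ y2 \/ y6) — y6 is true.
  5. (~y2 \/ y3 \/ y11) — ~y2 is true.
  6. (y6 \/ y2 \/ y5) — y5 is true.
  7. (y7 \/ y2 \/ ~y11) — ~y11 is true.
  8. (y8 \/ y6 \/ y9) — y9 is true.
  9. (y8 \/ y11 \/ y5) — y5 is true.
  10. (~y7 \/ ~y8) — ~y8 is true.
  11. (y9 \/ y10 \/ y7) — y9 is true.
  12. (~y9 \/ ~y3) — ~y3 is true.
  13. (~y1 \/ y6) — y6 is true.
  14. (y4 \/ ~y2 \/ ~y1) — ~y2 is true.
  15. (~y3 \/ y11 \/ y6) — ~y3 is true.
  16. (~y3 \/ y1 \/ y10) — y1 is true.
  17. (~y2 \/ y5) — y5 is true.
  18. (~y2 \/ ~y8 \/ ~y11) — ~y8 is true.
  19. (y8 \/ y9) — y9 is true.
  20. (~y8 \/ y6) — ~y8 is true.
  21. (y2 \/ y3 \/ ~y4) — ~y4 is true.
  22. (~y2 \/ ~y6) — ~y2 is true.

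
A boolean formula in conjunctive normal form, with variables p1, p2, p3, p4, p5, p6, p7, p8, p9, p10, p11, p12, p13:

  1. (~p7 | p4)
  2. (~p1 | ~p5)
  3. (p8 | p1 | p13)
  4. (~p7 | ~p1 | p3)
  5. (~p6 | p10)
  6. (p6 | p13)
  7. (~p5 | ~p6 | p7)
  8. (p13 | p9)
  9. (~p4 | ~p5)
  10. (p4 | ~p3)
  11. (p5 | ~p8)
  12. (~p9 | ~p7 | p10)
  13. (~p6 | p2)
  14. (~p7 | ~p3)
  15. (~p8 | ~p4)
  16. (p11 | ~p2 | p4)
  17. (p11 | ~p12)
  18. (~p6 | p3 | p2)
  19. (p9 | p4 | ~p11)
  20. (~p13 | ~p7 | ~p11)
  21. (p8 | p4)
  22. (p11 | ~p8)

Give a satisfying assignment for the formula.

p1 = F  p2 = F  p3 = F  p4 = T  p5 = F  p6 = F  p7 = T  p8 = F  p9 = F  p10 = T  p11 = F  p12 = F  p13 = T

Pure literal: p10 appears only positively; assign p10 = True.
Pure literal: p12 appears only negated; assign p12 = False.
Set p1 = False and propagate.
The remaining clauses are satisfied by p2 = False, p3 = False, p4 = True, p5 = False, p6 = False, p7 = True, p8 = False, p9 = False, p11 = False, p13 = True.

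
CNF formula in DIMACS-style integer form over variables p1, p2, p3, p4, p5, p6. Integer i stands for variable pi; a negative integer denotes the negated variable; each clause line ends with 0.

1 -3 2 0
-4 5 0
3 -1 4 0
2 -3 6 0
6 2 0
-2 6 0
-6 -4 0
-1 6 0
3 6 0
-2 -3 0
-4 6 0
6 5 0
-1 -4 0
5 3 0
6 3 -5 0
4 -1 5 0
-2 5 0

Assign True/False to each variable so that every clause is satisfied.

Branch on p1: take p1 = False.
The remaining clauses are satisfied by p2 = False, p3 = False, p4 = False, p5 = True, p6 = True.

p1 = F, p2 = F, p3 = F, p4 = F, p5 = T, p6 = T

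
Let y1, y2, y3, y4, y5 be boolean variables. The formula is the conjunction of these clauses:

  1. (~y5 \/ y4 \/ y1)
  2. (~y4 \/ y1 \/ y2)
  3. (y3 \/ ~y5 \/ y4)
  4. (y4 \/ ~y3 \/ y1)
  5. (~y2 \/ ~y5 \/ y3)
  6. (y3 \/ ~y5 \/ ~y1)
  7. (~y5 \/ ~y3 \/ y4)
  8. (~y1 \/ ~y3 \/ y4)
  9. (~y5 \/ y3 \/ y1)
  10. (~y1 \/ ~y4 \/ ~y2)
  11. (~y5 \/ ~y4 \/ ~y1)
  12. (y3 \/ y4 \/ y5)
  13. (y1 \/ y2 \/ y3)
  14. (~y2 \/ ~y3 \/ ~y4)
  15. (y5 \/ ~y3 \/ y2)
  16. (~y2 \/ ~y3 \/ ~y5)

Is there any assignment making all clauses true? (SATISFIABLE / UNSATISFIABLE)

Try y1 = False.
For the remaining variables, y2 = True, y3 = False, y4 = True, y5 = False works.
So y1 = False  y2 = True  y3 = False  y4 = True  y5 = False is a satisfying assignment.

SATISFIABLE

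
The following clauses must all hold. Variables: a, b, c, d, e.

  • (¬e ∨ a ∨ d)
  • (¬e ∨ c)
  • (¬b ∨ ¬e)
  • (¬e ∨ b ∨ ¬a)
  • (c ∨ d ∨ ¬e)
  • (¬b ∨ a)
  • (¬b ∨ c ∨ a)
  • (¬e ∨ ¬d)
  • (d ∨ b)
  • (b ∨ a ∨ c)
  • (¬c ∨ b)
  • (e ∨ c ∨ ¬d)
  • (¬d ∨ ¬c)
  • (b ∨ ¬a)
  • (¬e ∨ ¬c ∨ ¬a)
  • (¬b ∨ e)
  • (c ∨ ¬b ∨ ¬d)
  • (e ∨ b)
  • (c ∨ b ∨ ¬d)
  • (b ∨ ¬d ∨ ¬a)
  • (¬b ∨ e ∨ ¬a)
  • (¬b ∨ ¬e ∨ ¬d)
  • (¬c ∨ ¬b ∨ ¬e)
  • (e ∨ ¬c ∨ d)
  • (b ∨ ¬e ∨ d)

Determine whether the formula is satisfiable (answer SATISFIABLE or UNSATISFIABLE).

UNSATISFIABLE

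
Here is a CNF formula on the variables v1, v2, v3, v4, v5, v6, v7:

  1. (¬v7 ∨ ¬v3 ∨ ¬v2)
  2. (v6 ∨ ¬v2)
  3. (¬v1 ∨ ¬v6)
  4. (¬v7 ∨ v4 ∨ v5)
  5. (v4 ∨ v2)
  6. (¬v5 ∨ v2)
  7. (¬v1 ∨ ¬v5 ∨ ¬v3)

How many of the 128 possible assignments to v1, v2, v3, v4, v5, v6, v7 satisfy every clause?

Case analysis on v2 and v5:
  v2=1, v5=1: v4 free; 3 ways for (v1,v3,v6,v7) × 2^1 = 6.
  v2=1, v5=0: 5 of the 32 assignments to (v1,v3,v4,v6,v7) work.
  v2=0, v5=1: a clause becomes empty — 0.
  v2=0, v5=0: v3, v7 free; 3 ways for (v1,v4,v6) × 2^2 = 12.
Total: 6 + 5 + 0 + 12 = 23.

23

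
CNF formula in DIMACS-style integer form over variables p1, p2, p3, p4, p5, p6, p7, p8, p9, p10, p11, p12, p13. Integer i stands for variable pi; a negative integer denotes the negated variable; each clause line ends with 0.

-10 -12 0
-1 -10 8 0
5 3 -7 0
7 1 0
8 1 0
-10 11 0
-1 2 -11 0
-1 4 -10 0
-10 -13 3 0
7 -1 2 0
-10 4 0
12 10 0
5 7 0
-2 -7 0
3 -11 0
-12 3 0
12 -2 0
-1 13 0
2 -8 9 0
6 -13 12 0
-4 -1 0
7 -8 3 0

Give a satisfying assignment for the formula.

p1 = F, p2 = F, p3 = T, p4 = F, p5 = F, p6 = T, p7 = T, p8 = T, p9 = T, p10 = F, p11 = F, p12 = T, p13 = F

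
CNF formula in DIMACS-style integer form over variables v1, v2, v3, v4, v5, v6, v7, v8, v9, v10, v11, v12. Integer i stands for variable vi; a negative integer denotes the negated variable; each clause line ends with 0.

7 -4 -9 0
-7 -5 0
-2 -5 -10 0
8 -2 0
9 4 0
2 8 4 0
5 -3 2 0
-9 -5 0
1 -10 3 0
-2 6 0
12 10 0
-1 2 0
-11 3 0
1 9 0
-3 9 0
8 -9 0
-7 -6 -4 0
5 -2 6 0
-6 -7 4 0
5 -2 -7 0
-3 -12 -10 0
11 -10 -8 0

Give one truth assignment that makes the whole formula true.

v1 = False, v2 = False, v3 = False, v4 = True, v5 = False, v6 = False, v7 = True, v8 = True, v9 = True, v10 = False, v11 = False, v12 = True

Set v1 = False and propagate.
  then v9 is forced to True.
  then v5 is forced to False.
  then v8 is forced to True.
Set v2 = False and propagate.
  then v3 is forced to False.
  then v10 is forced to False.
  then v12 is forced to True.
  then v11 is forced to False.
The remaining clauses are satisfied by v4 = True, v6 = False, v7 = True.
Every clause has at least one true literal under this assignment.
Check each clause:
  1. {¬v9, ¬v4, v7} — v7 is true.
  2. {¬v5, ¬v7} — ¬v5 is true.
  3. {¬v5, ¬v2, ¬v10} — ¬v5 is true.
  4. {v8, ¬v2} — v8 is true.
  5. {v4, v9} — v9 is true.
  6. {v4, v8, v2} — v8 is true.
  7. {¬v3, v5, v2} — ¬v3 is true.
  8. {¬v9, ¬v5} — ¬v5 is true.
  9. {v3, ¬v10, v1} — ¬v10 is true.
  10. {¬v2, v6} — ¬v2 is true.
  11. {v10, v12} — v12 is true.
  12. {¬v1, v2} — ¬v1 is true.
  13. {v3, ¬v11} — ¬v11 is true.
  14. {v1, v9} — v9 is true.
  15. {¬v3, v9} — v9 is true.
  16. {v8, ¬v9} — v8 is true.
  17. {¬v7, ¬v6, ¬v4} — ¬v6 is true.
  18. {¬v2, v6, v5} — ¬v2 is true.
  19. {v4, ¬v7, ¬v6} — ¬v6 is true.
  20. {¬v2, v5, ¬v7} — ¬v2 is true.
  21. {¬v10, ¬v3, ¬v12} — ¬v3 is true.
  22. {¬v8, ¬v10, v11} — ¬v10 is true.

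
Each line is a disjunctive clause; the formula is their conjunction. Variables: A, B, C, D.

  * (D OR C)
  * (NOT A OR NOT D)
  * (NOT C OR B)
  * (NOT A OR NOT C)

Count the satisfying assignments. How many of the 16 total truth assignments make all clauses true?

4

The models are:
  A=0 B=0 C=0 D=1
  A=0 B=1 C=0 D=1
  A=0 B=1 C=1 D=0
  A=0 B=1 C=1 D=1
That's 4 in total.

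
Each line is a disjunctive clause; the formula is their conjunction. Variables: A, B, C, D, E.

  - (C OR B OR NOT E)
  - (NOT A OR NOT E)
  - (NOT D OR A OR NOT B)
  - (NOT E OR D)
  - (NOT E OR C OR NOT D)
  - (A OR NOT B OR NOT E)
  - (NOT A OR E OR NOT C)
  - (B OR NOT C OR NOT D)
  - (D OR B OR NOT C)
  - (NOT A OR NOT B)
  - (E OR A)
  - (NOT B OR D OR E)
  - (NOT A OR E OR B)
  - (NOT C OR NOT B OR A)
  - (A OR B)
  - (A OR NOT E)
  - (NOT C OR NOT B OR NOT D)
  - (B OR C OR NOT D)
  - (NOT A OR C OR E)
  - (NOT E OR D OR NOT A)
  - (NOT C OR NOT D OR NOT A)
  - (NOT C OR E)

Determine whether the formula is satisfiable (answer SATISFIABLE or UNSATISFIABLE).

UNSATISFIABLE

A = True:
  propagation gives E=False, C=False; an empty clause results — contradiction.
A = False:
  propagation gives E=True; an empty clause results — contradiction.
Every branch closes, so no satisfying assignment exists.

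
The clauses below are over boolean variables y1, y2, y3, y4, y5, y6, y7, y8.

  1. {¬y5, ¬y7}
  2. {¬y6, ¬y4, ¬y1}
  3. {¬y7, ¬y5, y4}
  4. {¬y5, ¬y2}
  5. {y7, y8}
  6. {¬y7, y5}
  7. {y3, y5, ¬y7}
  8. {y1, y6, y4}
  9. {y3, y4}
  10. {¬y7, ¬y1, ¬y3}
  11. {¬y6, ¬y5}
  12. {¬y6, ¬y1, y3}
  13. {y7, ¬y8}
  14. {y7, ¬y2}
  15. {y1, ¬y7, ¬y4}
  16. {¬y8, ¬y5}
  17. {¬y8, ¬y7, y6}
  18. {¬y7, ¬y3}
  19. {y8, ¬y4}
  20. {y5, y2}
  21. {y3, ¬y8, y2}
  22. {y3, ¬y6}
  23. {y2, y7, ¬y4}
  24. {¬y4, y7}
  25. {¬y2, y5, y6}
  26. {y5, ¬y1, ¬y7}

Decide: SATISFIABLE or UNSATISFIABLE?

UNSATISFIABLE

y7 = True:
  propagation gives y5=False; an empty clause results — contradiction.
y7 = False:
  propagation gives y8=True; an empty clause results — contradiction.
Every branch closes, so no satisfying assignment exists.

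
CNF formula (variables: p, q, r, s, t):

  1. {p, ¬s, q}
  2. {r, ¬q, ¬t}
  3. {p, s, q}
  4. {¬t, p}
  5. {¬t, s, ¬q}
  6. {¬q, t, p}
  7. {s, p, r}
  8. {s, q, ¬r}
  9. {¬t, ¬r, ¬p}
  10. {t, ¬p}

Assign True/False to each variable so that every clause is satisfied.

Try p = True.
  then t is forced to True.
  then r is forced to False.
  then q is forced to False.
s is now unconstrained; take s = True.
Check each clause:
  1. {¬s, q, p} — p is true.
  2. {¬q, r, ¬t} — ¬q is true.
  3. {p, s, q} — p is true.
  4. {¬t, p} — p is true.
  5. {¬q, ¬t, s} — s is true.
  6. {p, t, ¬q} — p is true.
  7. {p, r, s} — p is true.
  8. {s, ¬r, q} — s is true.
  9. {¬t, ¬p, ¬r} — ¬r is true.
  10. {t, ¬p} — t is true.

p = T  q = F  r = F  s = T  t = T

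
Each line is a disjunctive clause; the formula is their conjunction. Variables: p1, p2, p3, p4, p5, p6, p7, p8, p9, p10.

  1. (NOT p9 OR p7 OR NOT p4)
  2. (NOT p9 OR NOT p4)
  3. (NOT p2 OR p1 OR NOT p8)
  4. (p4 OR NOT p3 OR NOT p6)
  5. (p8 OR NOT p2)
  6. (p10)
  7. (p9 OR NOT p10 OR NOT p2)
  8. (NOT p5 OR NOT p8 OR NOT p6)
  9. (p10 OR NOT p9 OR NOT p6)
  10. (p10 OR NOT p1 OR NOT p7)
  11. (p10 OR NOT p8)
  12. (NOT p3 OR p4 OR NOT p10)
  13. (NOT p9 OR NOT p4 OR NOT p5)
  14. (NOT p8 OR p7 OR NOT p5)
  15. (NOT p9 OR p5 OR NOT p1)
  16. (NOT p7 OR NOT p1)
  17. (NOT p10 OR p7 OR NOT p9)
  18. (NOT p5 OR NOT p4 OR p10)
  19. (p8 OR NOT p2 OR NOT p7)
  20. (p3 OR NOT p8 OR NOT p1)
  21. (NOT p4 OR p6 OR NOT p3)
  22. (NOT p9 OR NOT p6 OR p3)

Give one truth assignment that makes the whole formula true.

p1=False, p2=False, p3=False, p4=False, p5=True, p6=True, p7=False, p8=False, p9=False, p10=True

Unit propagation: (p10) forces p10 = True.
Pure literal: p2 appears only negated; assign p2 = False.
Branch on p1: take p1 = False.
Set p3 = False and propagate.
Branch on p4: take p4 = False.
The remaining clauses are satisfied by p5 = True, p6 = True, p7 = False, p8 = False, p9 = False.
Check each clause:
  1. (NOT p9 OR NOT p4 OR p7) — NOT p9 is true.
  2. (NOT p4 OR NOT p9) — NOT p4 is true.
  3. (p1 OR NOT p2 OR NOT p8) — NOT p8 is true.
  4. (NOT p6 OR p4 OR NOT p3) — NOT p3 is true.
  5. (p8 OR NOT p2) — NOT p2 is true.
  6. (p10) — p10 is true.
  7. (NOT p10 OR NOT p2 OR p9) — NOT p2 is true.
  8. (NOT p6 OR NOT p5 OR NOT p8) — NOT p8 is true.
  9. (NOT p6 OR p10 OR NOT p9) — p10 is true.
  10. (NOT p1 OR p10 OR NOT p7) — NOT p7 is true.
  11. (NOT p8 OR p10) — NOT p8 is true.
  12. (p4 OR NOT p10 OR NOT p3) — NOT p3 is true.
  13. (NOT p5 OR NOT p9 OR NOT p4) — NOT p4 is true.
  14. (p7 OR NOT p8 OR NOT p5) — NOT p8 is true.
  15. (NOT p1 OR NOT p9 OR p5) — p5 is true.
  16. (NOT p7 OR NOT p1) — NOT p7 is true.
  17. (NOT p9 OR p7 OR NOT p10) — NOT p9 is true.
  18. (p10 OR NOT p4 OR NOT p5) — p10 is true.
  19. (NOT p2 OR NOT p7 OR p8) — NOT p7 is true.
  20. (NOT p8 OR p3 OR NOT p1) — NOT p8 is true.
  21. (NOT p3 OR NOT p4 OR p6) — NOT p4 is true.
  22. (NOT p9 OR NOT p6 OR p3) — NOT p9 is true.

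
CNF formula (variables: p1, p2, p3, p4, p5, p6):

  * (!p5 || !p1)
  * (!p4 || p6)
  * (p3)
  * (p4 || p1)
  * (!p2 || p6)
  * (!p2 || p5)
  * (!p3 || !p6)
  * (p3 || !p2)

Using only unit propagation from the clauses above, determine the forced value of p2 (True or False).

False

(p3) is a unit clause: p3 = True.
From (!p3 || !p6) and p3 = True: p6 = False.
In (p6 || !p4), p6 is now false; !p4 must hold, so p4 = False.
In (p4 || p1), p4 is now false; p1 must hold, so p1 = True.
(!p1 || !p5) with p1 = True leaves only !p5, so p5 = False.
(!p2 || p6) with p6 = False leaves only !p2, so p2 = False.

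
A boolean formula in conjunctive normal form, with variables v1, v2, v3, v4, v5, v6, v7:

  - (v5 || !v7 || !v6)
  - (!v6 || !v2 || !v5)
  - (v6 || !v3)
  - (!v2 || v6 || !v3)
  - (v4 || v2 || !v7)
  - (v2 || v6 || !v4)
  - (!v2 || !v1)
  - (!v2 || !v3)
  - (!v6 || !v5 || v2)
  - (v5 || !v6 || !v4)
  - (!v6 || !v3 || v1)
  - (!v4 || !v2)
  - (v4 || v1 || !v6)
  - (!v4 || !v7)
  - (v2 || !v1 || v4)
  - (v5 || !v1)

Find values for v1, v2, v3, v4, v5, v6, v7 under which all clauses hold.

v3 occurs only negated in the remaining clauses — set v3 = False.
Pure literal: v7 appears only negated; assign v7 = False.
Set v1 = False and propagate.
Try v2 = True.
  then v4 is forced to False.
  then v6 is forced to False.
v5 is now unconstrained; take v5 = True.

v1 = False, v2 = True, v3 = False, v4 = False, v5 = True, v6 = False, v7 = False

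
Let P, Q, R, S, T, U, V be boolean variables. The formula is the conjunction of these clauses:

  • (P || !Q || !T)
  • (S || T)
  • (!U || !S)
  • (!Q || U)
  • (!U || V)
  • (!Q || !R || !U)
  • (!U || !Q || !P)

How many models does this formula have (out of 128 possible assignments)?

Case analysis on U and Q:
  U=1, Q=1: a clause becomes empty — 0.
  U=1, Q=0: remaining (P,R,S,T,V) ∈ {(0,0,0,1,1); (0,1,0,1,1); (1,0,0,1,1); (1,1,0,1,1)} — 4.
  U=0, Q=1: a clause becomes empty — 0.
  U=0, Q=0: P, R, V free; 3 ways for (S,T) × 2^3 = 24.
Total: 0 + 4 + 0 + 24 = 28.

28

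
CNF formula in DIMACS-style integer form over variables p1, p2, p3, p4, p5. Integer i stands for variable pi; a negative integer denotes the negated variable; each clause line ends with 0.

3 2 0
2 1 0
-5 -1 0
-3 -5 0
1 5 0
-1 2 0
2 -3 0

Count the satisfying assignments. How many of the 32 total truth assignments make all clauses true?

The models are:
  p1=0 p2=1 p3=0 p4=0 p5=1
  p1=0 p2=1 p3=0 p4=1 p5=1
  p1=1 p2=1 p3=0 p4=0 p5=0
  p1=1 p2=1 p3=0 p4=1 p5=0
  p1=1 p2=1 p3=1 p4=0 p5=0
  p1=1 p2=1 p3=1 p4=1 p5=0
Count: 6.

6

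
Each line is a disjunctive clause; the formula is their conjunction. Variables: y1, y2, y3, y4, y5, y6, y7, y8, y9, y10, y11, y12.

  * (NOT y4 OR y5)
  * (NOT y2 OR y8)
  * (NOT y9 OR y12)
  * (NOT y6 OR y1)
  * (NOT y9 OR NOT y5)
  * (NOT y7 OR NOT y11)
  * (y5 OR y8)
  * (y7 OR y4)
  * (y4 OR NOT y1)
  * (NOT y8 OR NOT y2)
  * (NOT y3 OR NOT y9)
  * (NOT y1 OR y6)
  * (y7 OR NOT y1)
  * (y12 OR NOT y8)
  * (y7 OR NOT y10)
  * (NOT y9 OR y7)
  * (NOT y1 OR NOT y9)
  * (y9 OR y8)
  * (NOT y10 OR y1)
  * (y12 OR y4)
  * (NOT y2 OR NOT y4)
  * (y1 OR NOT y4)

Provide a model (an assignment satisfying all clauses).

y2 occurs only negated in the remaining clauses — set y2 = False.
Pure literal: y3 appears only negated; assign y3 = False.
Set y1 = False and propagate.
  then y6 is forced to False.
  then y10 is forced to False.
  then y4 is forced to False.
  then y7 is forced to True.
  then y11 is forced to False.
  then y12 is forced to True.
For the remaining variables, y5 = True, y8 = True, y9 = False works.

y1 = False, y2 = False, y3 = False, y4 = False, y5 = True, y6 = False, y7 = True, y8 = True, y9 = False, y10 = False, y11 = False, y12 = True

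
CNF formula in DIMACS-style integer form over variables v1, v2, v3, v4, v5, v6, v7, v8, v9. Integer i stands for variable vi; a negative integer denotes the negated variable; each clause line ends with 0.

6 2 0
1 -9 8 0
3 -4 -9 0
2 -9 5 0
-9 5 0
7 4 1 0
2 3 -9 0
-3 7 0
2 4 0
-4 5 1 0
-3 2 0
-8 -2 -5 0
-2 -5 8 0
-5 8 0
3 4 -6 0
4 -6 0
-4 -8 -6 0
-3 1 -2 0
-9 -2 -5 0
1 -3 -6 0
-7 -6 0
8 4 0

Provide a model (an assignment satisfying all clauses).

Pure literal: v1 appears only positively; assign v1 = True.
Pure literal: v9 appears only negated; assign v9 = False.
Set v2 = True and propagate.
Set v3 = False and propagate.
Try v4 = True.
The remaining clauses are satisfied by v5 = False, v6 = False, v7 = True, v8 = False.
Every clause has at least one true literal under this assignment.

v1 = T, v2 = T, v3 = F, v4 = T, v5 = F, v6 = F, v7 = T, v8 = F, v9 = F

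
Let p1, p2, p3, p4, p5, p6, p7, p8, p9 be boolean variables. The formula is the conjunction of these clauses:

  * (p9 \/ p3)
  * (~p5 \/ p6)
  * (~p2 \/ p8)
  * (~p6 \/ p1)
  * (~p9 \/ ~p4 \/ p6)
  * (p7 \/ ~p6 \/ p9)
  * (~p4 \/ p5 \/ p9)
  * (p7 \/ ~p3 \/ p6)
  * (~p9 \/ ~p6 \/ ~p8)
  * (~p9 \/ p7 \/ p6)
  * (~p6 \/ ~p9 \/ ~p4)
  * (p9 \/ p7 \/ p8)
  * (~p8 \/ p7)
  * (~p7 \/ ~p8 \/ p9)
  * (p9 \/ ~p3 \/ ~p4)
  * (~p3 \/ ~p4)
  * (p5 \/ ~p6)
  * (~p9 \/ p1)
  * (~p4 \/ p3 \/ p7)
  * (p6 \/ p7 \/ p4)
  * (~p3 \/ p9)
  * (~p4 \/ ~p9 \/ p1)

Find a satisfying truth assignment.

p1=True  p2=False  p3=False  p4=False  p5=False  p6=False  p7=True  p8=False  p9=True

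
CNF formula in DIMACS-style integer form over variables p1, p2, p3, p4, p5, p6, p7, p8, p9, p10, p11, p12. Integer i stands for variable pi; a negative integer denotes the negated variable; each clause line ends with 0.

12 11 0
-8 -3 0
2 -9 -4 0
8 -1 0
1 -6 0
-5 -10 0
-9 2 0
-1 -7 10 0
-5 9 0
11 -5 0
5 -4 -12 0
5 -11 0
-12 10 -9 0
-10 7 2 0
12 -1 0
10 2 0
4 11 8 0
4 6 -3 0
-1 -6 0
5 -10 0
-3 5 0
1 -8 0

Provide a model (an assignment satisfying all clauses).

p1=1  p2=1  p3=0  p4=0  p5=0  p6=0  p7=0  p8=1  p9=0  p10=0  p11=0  p12=1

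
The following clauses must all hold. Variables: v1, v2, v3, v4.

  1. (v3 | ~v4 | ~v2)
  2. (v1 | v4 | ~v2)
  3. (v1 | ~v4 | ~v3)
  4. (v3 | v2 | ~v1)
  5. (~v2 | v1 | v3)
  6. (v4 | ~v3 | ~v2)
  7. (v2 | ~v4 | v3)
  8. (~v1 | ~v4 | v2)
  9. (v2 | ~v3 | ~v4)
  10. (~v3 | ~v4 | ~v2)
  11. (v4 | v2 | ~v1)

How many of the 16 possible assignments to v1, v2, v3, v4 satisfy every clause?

Satisfying assignments:
  v1=0 v2=0 v3=0 v4=0
  v1=0 v2=0 v3=1 v4=0
  v1=1 v2=1 v3=0 v4=0
That's 3 in total.

3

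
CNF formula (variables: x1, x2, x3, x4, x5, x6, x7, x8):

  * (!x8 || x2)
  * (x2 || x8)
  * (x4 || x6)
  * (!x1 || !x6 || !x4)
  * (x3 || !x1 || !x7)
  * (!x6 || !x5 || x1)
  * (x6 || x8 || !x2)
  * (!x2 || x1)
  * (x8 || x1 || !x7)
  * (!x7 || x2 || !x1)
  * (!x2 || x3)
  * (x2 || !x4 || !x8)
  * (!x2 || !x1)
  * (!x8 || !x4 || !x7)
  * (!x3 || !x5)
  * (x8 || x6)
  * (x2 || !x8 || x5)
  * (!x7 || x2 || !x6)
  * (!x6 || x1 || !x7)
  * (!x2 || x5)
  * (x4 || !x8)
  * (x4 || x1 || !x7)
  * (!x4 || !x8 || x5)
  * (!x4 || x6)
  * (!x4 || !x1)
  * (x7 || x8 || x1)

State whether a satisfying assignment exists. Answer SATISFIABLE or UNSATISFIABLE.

UNSATISFIABLE

x1 = True:
  propagation gives x2=False, x8=False; an empty clause results — contradiction.
x1 = False:
  propagation gives x2=False, x8=False; an empty clause results — contradiction.
Every branch closes, so no satisfying assignment exists.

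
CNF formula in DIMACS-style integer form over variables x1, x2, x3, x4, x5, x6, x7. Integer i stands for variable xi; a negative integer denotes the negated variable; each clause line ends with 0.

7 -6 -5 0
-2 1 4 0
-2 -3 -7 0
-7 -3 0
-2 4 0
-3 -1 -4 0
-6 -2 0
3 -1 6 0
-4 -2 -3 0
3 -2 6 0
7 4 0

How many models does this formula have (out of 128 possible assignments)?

19

Split on x2, then x3.
  x2=1, x3=1: a clause becomes empty — 0.
  x2=1, x3=0: a clause becomes empty — 0.
  x2=0, x3=1: remaining (x1,x4,x5,x6,x7) ∈ {(0,1,0,0,0); (0,1,0,1,0); (0,1,1,0,0)} — 3.
  x2=0, x3=0: 16 of the 32 assignments to (x1,x4,x5,x6,x7) work.
Total: 0 + 0 + 3 + 16 = 19.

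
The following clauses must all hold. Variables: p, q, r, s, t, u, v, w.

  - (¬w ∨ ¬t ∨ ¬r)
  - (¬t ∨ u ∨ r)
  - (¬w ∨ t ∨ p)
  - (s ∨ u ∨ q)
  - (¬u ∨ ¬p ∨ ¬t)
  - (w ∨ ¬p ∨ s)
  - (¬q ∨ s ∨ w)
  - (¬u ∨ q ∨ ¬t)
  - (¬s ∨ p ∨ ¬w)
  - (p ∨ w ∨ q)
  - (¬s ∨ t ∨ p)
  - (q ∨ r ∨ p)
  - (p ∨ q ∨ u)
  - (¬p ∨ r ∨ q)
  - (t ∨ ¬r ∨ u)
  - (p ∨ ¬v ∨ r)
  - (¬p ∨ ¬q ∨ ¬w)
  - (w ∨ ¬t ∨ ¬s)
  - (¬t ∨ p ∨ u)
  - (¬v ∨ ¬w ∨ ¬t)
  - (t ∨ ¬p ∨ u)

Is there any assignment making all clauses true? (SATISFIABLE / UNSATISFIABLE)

Pure literal: v appears only negated; assign v = False.
Branch on p: take p = True.
Try q = False.
  then r is forced to True.
For the remaining variables, s = True, t = False, u = True, w = False works.
So p=T, q=F, r=T, s=T, t=F, u=T, v=F, w=F is a satisfying assignment.

SATISFIABLE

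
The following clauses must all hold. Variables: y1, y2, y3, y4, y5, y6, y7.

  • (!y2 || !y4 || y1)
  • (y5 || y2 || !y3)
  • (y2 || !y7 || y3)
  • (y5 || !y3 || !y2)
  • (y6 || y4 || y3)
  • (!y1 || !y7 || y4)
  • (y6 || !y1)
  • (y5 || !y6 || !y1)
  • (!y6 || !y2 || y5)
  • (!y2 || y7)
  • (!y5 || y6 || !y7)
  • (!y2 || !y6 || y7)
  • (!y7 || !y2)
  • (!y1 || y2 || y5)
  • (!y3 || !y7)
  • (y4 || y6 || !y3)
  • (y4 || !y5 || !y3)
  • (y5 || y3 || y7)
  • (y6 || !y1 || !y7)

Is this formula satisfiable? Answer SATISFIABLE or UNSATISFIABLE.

SATISFIABLE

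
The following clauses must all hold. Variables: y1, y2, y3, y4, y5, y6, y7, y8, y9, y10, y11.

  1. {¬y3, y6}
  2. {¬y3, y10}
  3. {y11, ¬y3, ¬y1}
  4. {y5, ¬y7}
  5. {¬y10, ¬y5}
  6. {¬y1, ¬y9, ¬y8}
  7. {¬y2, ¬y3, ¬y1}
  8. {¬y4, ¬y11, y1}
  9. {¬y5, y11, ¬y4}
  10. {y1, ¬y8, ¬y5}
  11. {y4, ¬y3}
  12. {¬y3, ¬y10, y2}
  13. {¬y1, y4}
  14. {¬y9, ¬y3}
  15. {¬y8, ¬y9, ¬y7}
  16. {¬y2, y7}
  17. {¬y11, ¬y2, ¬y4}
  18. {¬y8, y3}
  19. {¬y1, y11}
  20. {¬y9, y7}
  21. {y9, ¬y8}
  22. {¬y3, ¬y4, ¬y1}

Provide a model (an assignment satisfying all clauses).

y1 = F, y2 = F, y3 = F, y4 = F, y5 = T, y6 = T, y7 = T, y8 = F, y9 = F, y10 = F, y11 = T

Check each clause:
  1. {y6, ¬y3} — ¬y3 is true.
  2. {y10, ¬y3} — ¬y3 is true.
  3. {¬y3, y11, ¬y1} — y11 is true.
  4. {y5, ¬y7} — y5 is true.
  5. {¬y10, ¬y5} — ¬y10 is true.
  6. {¬y8, ¬y1, ¬y9} — ¬y8 is true.
  7. {¬y2, ¬y3, ¬y1} — ¬y3 is true.
  8. {y1, ¬y4, ¬y11} — ¬y4 is true.
  9. {y11, ¬y4, ¬y5} — y11 is true.
  10. {¬y5, ¬y8, y1} — ¬y8 is true.
  11. {y4, ¬y3} — ¬y3 is true.
  12. {¬y3, y2, ¬y10} — ¬y3 is true.
  13. {¬y1, y4} — ¬y1 is true.
  14. {¬y3, ¬y9} — ¬y3 is true.
  15. {¬y8, ¬y9, ¬y7} — ¬y8 is true.
  16. {¬y2, y7} — ¬y2 is true.
  17. {¬y2, ¬y4, ¬y11} — ¬y4 is true.
  18. {y3, ¬y8} — ¬y8 is true.
  19. {¬y1, y11} — y11 is true.
  20. {y7, ¬y9} — ¬y9 is true.
  21. {¬y8, y9} — ¬y8 is true.
  22. {¬y4, ¬y3, ¬y1} — ¬y4 is true.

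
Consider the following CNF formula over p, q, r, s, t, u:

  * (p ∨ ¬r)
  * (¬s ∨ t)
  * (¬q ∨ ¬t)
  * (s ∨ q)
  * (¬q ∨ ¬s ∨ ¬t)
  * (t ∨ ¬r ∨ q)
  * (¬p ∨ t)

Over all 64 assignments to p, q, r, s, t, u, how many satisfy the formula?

8

Split on t, then q.
  t=T, q=T: a clause becomes empty — 0.
  t=T, q=F: u free; 3 ways for (p,r,s) × 2^1 = 6.
  t=F, q=T: remaining (p,r,s,u) ∈ {(F,F,F,F); (F,F,F,T)} — 2.
  t=F, q=F: a clause becomes empty — 0.
Total: 0 + 6 + 2 + 0 = 8.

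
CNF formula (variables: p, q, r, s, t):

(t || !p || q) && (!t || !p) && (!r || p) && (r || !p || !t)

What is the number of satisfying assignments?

12

Case analysis on p and t:
  p=1, t=1: a clause becomes empty — 0.
  p=1, t=0: remaining (q,r,s) ∈ {(1,0,0); (1,0,1); (1,1,0); (1,1,1)} — 4.
  p=0, t=1: remaining (q,r,s) ∈ {(0,0,0); (0,0,1); (1,0,0); (1,0,1)} — 4.
  p=0, t=0: remaining (q,r,s) ∈ {(0,0,0); (0,0,1); (1,0,0); (1,0,1)} — 4.
Total: 0 + 4 + 4 + 4 = 12.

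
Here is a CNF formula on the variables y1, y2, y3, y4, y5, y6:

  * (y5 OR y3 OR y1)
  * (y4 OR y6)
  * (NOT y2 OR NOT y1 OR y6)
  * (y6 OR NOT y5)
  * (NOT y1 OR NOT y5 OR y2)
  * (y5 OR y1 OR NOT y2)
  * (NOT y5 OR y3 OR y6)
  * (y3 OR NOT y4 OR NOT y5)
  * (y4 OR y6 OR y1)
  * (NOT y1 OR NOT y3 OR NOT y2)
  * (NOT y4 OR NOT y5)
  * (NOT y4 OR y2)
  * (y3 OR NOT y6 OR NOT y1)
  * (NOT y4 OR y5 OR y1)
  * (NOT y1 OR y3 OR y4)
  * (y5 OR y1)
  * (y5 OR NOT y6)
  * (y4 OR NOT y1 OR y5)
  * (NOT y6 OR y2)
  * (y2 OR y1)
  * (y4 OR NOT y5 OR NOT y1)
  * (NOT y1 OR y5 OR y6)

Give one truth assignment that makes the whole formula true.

y1=F, y2=T, y3=F, y4=F, y5=T, y6=T

Try y1 = False.
  then y5 is forced to True.
  then y6 is forced to True.
  then y4 is forced to False.
  then y2 is forced to True.
y3 is now unconstrained; take y3 = False.
Every clause has at least one true literal under this assignment.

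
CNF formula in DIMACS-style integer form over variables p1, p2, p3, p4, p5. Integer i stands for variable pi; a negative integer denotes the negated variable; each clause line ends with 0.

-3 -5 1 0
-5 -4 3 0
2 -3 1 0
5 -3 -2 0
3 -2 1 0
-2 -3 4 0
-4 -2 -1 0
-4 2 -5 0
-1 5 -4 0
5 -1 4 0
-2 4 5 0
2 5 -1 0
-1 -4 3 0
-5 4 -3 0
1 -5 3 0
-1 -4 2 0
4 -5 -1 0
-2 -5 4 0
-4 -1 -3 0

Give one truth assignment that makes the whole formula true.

p1=0, p2=0, p3=0, p4=1, p5=0

Check each clause:
  1. {¬p3, ¬p5, p1} — ¬p5 is true.
  2. {p3, ¬p4, ¬p5} — ¬p5 is true.
  3. {¬p3, p1, p2} — ¬p3 is true.
  4. {¬p3, p5, ¬p2} — ¬p3 is true.
  5. {¬p2, p3, p1} — ¬p2 is true.
  6. {¬p3, ¬p2, p4} — p4 is true.
  7. {¬p4, ¬p2, ¬p1} — ¬p1 is true.
  8. {p2, ¬p4, ¬p5} — ¬p5 is true.
  9. {¬p1, ¬p4, p5} — ¬p1 is true.
  10. {p5, ¬p1, p4} — p4 is true.
  11. {¬p2, p4, p5} — p4 is true.
  12. {p5, p2, ¬p1} — ¬p1 is true.
  13. {¬p1, p3, ¬p4} — ¬p1 is true.
  14. {¬p5, p4, ¬p3} — ¬p5 is true.
  15. {p3, ¬p5, p1} — ¬p5 is true.
  16. {¬p4, p2, ¬p1} — ¬p1 is true.
  17. {¬p1, ¬p5, p4} — ¬p5 is true.
  18. {¬p5, ¬p2, p4} — ¬p5 is true.
  19. {¬p3, ¬p1, ¬p4} — ¬p3 is true.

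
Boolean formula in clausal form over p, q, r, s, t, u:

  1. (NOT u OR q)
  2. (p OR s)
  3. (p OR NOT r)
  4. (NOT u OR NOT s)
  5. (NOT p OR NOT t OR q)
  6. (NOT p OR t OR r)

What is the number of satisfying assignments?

15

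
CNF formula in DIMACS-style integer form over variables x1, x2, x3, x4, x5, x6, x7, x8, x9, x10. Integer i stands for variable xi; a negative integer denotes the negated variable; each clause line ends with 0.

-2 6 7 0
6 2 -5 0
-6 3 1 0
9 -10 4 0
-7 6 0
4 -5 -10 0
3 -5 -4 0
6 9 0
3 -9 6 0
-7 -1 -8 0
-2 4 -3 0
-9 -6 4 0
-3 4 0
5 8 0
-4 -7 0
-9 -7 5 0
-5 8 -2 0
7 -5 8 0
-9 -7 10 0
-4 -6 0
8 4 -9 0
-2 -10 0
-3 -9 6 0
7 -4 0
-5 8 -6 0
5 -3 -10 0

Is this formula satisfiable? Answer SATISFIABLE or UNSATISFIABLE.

Try x1 = True.
Try x2 = True.
  then x10 is forced to False.
Try x3 = False.
For the remaining variables, x4 = False, x5 = True, x6 = True, x7 = False, x8 = True, x9 = False works.
So x1=True, x2=True, x3=False, x4=False, x5=True, x6=True, x7=False, x8=True, x9=False, x10=False is a satisfying assignment.

SATISFIABLE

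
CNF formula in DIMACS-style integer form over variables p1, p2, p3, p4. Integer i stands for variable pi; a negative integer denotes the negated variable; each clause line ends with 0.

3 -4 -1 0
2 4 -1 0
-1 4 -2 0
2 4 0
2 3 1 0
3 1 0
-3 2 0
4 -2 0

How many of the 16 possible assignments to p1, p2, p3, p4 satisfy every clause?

2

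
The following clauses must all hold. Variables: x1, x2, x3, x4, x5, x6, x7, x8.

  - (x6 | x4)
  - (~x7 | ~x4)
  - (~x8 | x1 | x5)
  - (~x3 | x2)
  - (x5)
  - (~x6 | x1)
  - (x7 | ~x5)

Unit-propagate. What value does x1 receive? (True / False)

True

Unit clause (x5) sets x5 = True.
(~x5 | x7): since x5 = True, the clause reduces to (x7). x7 = True.
In (~x7 | ~x4), ~x7 is now false; ~x4 must hold, so x4 = False.
(x4 | x6): since x4 = False, the clause reduces to (x6). x6 = True.
(~x6 | x1) with x6 = True leaves only x1, so x1 = True.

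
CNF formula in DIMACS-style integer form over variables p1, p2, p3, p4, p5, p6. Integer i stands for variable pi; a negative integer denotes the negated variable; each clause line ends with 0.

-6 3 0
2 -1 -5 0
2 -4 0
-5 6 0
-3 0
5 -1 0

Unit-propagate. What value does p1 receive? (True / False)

False

(!p3) is a unit clause: p3 = False.
From (p3 || !p6) and p3 = False: p6 = False.
(p6 || !p5): since p6 = False, the clause reduces to (!p5). p5 = False.
In (p5 || !p1), p5 is now false; !p1 must hold, so p1 = False.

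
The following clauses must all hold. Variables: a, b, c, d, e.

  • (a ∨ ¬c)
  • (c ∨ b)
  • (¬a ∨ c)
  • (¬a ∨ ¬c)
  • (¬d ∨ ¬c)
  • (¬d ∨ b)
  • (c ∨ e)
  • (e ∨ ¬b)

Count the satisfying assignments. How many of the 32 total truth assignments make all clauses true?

The models are:
  a=0 b=1 c=0 d=0 e=1
  a=0 b=1 c=0 d=1 e=1
Count: 2.

2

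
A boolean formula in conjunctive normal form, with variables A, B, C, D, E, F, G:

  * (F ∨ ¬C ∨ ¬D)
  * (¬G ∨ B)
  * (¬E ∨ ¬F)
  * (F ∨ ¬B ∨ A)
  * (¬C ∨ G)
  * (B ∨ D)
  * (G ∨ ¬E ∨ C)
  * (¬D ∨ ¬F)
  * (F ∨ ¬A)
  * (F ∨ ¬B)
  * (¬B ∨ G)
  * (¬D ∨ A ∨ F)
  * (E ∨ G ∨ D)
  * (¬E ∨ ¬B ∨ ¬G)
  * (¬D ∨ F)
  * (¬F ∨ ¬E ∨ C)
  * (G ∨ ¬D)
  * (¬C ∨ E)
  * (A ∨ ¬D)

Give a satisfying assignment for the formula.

Set A = True and propagate.
  then F is forced to True.
  then E is forced to False.
  then D is forced to False.
  then B is forced to True.
  then G is forced to True.
  then C is forced to False.

A = True  B = True  C = False  D = False  E = False  F = True  G = True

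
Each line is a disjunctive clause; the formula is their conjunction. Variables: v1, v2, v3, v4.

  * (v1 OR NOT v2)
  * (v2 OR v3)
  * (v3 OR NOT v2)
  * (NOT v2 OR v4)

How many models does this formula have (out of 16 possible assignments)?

The models are:
  v1=0 v2=0 v3=1 v4=0
  v1=0 v2=0 v3=1 v4=1
  v1=1 v2=0 v3=1 v4=0
  v1=1 v2=0 v3=1 v4=1
  v1=1 v2=1 v3=1 v4=1
Count: 5.

5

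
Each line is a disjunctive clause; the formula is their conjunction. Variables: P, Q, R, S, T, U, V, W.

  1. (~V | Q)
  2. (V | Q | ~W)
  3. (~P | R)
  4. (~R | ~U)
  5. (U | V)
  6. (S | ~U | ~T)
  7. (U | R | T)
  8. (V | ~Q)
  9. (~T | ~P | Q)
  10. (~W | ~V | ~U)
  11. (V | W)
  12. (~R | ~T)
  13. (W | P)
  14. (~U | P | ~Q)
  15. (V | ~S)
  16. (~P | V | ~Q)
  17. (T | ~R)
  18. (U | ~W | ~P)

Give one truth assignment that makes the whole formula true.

P=F, Q=T, R=F, S=T, T=T, U=F, V=T, W=T

Set P = False and propagate.
  then W is forced to True.
Branch on Q: take Q = True.
  then V is forced to True.
  then U is forced to False.
Try R = False.
  then T is forced to True.
S is now unconstrained; take S = True.
Every clause has at least one true literal under this assignment.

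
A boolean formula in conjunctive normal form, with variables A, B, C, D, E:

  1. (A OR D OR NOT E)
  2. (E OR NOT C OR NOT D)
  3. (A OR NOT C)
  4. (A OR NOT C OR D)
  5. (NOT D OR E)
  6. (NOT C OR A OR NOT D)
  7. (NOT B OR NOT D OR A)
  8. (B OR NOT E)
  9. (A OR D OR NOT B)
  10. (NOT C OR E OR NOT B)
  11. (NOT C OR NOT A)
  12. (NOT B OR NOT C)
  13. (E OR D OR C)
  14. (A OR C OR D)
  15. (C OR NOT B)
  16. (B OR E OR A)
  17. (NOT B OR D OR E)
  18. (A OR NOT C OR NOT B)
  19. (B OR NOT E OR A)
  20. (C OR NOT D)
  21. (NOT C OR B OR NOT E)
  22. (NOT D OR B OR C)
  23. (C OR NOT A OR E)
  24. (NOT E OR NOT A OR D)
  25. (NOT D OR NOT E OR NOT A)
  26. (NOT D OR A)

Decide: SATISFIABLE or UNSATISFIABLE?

UNSATISFIABLE

A = True:
  propagation gives C=False, B=False, E=False; an empty clause results — contradiction.
A = False:
  propagation gives C=False, D=True; an empty clause results — contradiction.
Every branch closes, so no satisfying assignment exists.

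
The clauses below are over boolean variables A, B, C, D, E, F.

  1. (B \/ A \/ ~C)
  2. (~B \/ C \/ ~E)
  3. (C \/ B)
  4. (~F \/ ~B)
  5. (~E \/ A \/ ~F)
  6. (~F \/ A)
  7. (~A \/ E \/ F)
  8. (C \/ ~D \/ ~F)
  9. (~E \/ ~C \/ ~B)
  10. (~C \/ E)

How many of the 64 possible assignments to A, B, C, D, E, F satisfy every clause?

Satisfying assignments:
  A=0 B=1 C=0 D=0 E=0 F=0
  A=0 B=1 C=0 D=1 E=0 F=0
  A=1 B=0 C=1 D=0 E=1 F=0
  A=1 B=0 C=1 D=0 E=1 F=1
  A=1 B=0 C=1 D=1 E=1 F=0
  A=1 B=0 C=1 D=1 E=1 F=1
Count: 6.

6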